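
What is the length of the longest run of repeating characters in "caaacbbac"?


Input: "caaacbbac"
Scanning for longest run:
  Position 1 ('a'): new char, reset run to 1
  Position 2 ('a'): continues run of 'a', length=2
  Position 3 ('a'): continues run of 'a', length=3
  Position 4 ('c'): new char, reset run to 1
  Position 5 ('b'): new char, reset run to 1
  Position 6 ('b'): continues run of 'b', length=2
  Position 7 ('a'): new char, reset run to 1
  Position 8 ('c'): new char, reset run to 1
Longest run: 'a' with length 3

3


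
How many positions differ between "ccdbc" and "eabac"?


Comparing "ccdbc" and "eabac" position by position:
  Position 0: 'c' vs 'e' => DIFFER
  Position 1: 'c' vs 'a' => DIFFER
  Position 2: 'd' vs 'b' => DIFFER
  Position 3: 'b' vs 'a' => DIFFER
  Position 4: 'c' vs 'c' => same
Positions that differ: 4

4


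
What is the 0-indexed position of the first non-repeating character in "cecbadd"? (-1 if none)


Input: cecbadd
Character frequencies:
  'a': 1
  'b': 1
  'c': 2
  'd': 2
  'e': 1
Scanning left to right for freq == 1:
  Position 0 ('c'): freq=2, skip
  Position 1 ('e'): unique! => answer = 1

1


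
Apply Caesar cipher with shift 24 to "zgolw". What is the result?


Caesar cipher: shift "zgolw" by 24
  'z' (pos 25) + 24 = pos 23 = 'x'
  'g' (pos 6) + 24 = pos 4 = 'e'
  'o' (pos 14) + 24 = pos 12 = 'm'
  'l' (pos 11) + 24 = pos 9 = 'j'
  'w' (pos 22) + 24 = pos 20 = 'u'
Result: xemju

xemju


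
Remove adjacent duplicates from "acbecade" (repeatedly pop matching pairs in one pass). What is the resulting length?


Input: acbecade
Stack-based adjacent duplicate removal:
  Read 'a': push. Stack: a
  Read 'c': push. Stack: ac
  Read 'b': push. Stack: acb
  Read 'e': push. Stack: acbe
  Read 'c': push. Stack: acbec
  Read 'a': push. Stack: acbeca
  Read 'd': push. Stack: acbecad
  Read 'e': push. Stack: acbecade
Final stack: "acbecade" (length 8)

8


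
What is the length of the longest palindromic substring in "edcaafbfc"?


Input: "edcaafbfc"
Checking substrings for palindromes:
  [5:8] "fbf" (len 3) => palindrome
  [3:5] "aa" (len 2) => palindrome
Longest palindromic substring: "fbf" with length 3

3


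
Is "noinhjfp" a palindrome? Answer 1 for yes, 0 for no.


Input: noinhjfp
Reversed: pfjhnion
  Compare pos 0 ('n') with pos 7 ('p'): MISMATCH
  Compare pos 1 ('o') with pos 6 ('f'): MISMATCH
  Compare pos 2 ('i') with pos 5 ('j'): MISMATCH
  Compare pos 3 ('n') with pos 4 ('h'): MISMATCH
Result: not a palindrome

0


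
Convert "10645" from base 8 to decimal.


Input: "10645" in base 8
Positional expansion:
  Digit '1' (value 1) x 8^4 = 4096
  Digit '0' (value 0) x 8^3 = 0
  Digit '6' (value 6) x 8^2 = 384
  Digit '4' (value 4) x 8^1 = 32
  Digit '5' (value 5) x 8^0 = 5
Sum = 4517

4517


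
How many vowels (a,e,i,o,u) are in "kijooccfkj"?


Input: kijooccfkj
Checking each character:
  'k' at position 0: consonant
  'i' at position 1: vowel (running total: 1)
  'j' at position 2: consonant
  'o' at position 3: vowel (running total: 2)
  'o' at position 4: vowel (running total: 3)
  'c' at position 5: consonant
  'c' at position 6: consonant
  'f' at position 7: consonant
  'k' at position 8: consonant
  'j' at position 9: consonant
Total vowels: 3

3


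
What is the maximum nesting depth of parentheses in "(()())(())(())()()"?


Input: "(()())(())(())()()"
Tracking depth:
  Position 0 '(': depth becomes 1
  Position 1 '(': depth becomes 2
  Position 2 ')': depth becomes 1
  Position 3 '(': depth becomes 2
  Position 4 ')': depth becomes 1
  Position 5 ')': depth becomes 0
  Position 6 '(': depth becomes 1
  Position 7 '(': depth becomes 2
  Position 8 ')': depth becomes 1
  Position 9 ')': depth becomes 0
  Position 10 '(': depth becomes 1
  Position 11 '(': depth becomes 2
  Position 12 ')': depth becomes 1
  Position 13 ')': depth becomes 0
  Position 14 '(': depth becomes 1
  Position 15 ')': depth becomes 0
  Position 16 '(': depth becomes 1
  Position 17 ')': depth becomes 0
Maximum depth reached: 2

2


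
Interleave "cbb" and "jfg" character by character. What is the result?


Interleaving "cbb" and "jfg":
  Position 0: 'c' from first, 'j' from second => "cj"
  Position 1: 'b' from first, 'f' from second => "bf"
  Position 2: 'b' from first, 'g' from second => "bg"
Result: cjbfbg

cjbfbg


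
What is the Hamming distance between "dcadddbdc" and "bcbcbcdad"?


Comparing "dcadddbdc" and "bcbcbcdad" position by position:
  Position 0: 'd' vs 'b' => differ
  Position 1: 'c' vs 'c' => same
  Position 2: 'a' vs 'b' => differ
  Position 3: 'd' vs 'c' => differ
  Position 4: 'd' vs 'b' => differ
  Position 5: 'd' vs 'c' => differ
  Position 6: 'b' vs 'd' => differ
  Position 7: 'd' vs 'a' => differ
  Position 8: 'c' vs 'd' => differ
Total differences (Hamming distance): 8

8


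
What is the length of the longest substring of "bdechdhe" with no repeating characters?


Input: "bdechdhe"
Sliding window (track last position of each char):
  Position 0 ('b'): window [0,0] length 1 -- new best
  Position 1 ('d'): window [0,1] length 2 -- new best
  Position 2 ('e'): window [0,2] length 3 -- new best
  Position 3 ('c'): window [0,3] length 4 -- new best
  Position 4 ('h'): window [0,4] length 5 -- new best
  Position 5 ('d'): repeat (last at 1), move window start to 2
  Position 5 ('d'): window [2,5] length 4
  Position 6 ('h'): repeat (last at 4), move window start to 5
  Position 6 ('h'): window [5,6] length 2
  Position 7 ('e'): window [5,7] length 3
Longest substring with no repeats: "bdech" with length 5

5


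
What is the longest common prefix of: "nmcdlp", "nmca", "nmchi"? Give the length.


Words: nmcdlp, nmca, nmchi
  Position 0: all 'n' => match
  Position 1: all 'm' => match
  Position 2: all 'c' => match
  Position 3: ('d', 'a', 'h') => mismatch, stop
LCP = "nmc" (length 3)

3


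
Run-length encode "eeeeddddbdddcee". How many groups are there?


Input: eeeeddddbdddcee
Scanning for consecutive runs:
  Group 1: 'e' x 4 (positions 0-3)
  Group 2: 'd' x 4 (positions 4-7)
  Group 3: 'b' x 1 (positions 8-8)
  Group 4: 'd' x 3 (positions 9-11)
  Group 5: 'c' x 1 (positions 12-12)
  Group 6: 'e' x 2 (positions 13-14)
Total groups: 6

6


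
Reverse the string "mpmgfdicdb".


Input: mpmgfdicdb
Reading characters right to left:
  Position 9: 'b'
  Position 8: 'd'
  Position 7: 'c'
  Position 6: 'i'
  Position 5: 'd'
  Position 4: 'f'
  Position 3: 'g'
  Position 2: 'm'
  Position 1: 'p'
  Position 0: 'm'
Reversed: bdcidfgmpm

bdcidfgmpm


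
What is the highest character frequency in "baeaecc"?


Input: baeaecc
Character counts:
  'a': 2
  'b': 1
  'c': 2
  'e': 2
Maximum frequency: 2

2


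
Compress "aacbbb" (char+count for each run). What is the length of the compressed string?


Input: aacbbb
Runs:
  'a' x 2 => "a2"
  'c' x 1 => "c1"
  'b' x 3 => "b3"
Compressed: "a2c1b3"
Compressed length: 6

6


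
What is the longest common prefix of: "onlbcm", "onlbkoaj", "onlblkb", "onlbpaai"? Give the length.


Words: onlbcm, onlbkoaj, onlblkb, onlbpaai
  Position 0: all 'o' => match
  Position 1: all 'n' => match
  Position 2: all 'l' => match
  Position 3: all 'b' => match
  Position 4: ('c', 'k', 'l', 'p') => mismatch, stop
LCP = "onlb" (length 4)

4


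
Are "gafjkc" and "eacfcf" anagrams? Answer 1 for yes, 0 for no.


Strings: "gafjkc", "eacfcf"
Sorted first:  acfgjk
Sorted second: acceff
Differ at position 2: 'f' vs 'c' => not anagrams

0


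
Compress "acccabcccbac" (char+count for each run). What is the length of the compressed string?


Input: acccabcccbac
Runs:
  'a' x 1 => "a1"
  'c' x 3 => "c3"
  'a' x 1 => "a1"
  'b' x 1 => "b1"
  'c' x 3 => "c3"
  'b' x 1 => "b1"
  'a' x 1 => "a1"
  'c' x 1 => "c1"
Compressed: "a1c3a1b1c3b1a1c1"
Compressed length: 16

16


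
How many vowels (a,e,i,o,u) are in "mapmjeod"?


Input: mapmjeod
Checking each character:
  'm' at position 0: consonant
  'a' at position 1: vowel (running total: 1)
  'p' at position 2: consonant
  'm' at position 3: consonant
  'j' at position 4: consonant
  'e' at position 5: vowel (running total: 2)
  'o' at position 6: vowel (running total: 3)
  'd' at position 7: consonant
Total vowels: 3

3


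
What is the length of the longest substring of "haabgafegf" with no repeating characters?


Input: "haabgafegf"
Sliding window (track last position of each char):
  Position 0 ('h'): window [0,0] length 1 -- new best
  Position 1 ('a'): window [0,1] length 2 -- new best
  Position 2 ('a'): repeat (last at 1), move window start to 2
  Position 2 ('a'): window [2,2] length 1
  Position 3 ('b'): window [2,3] length 2
  Position 4 ('g'): window [2,4] length 3 -- new best
  Position 5 ('a'): repeat (last at 2), move window start to 3
  Position 5 ('a'): window [3,5] length 3
  Position 6 ('f'): window [3,6] length 4 -- new best
  Position 7 ('e'): window [3,7] length 5 -- new best
  Position 8 ('g'): repeat (last at 4), move window start to 5
  Position 8 ('g'): window [5,8] length 4
  Position 9 ('f'): repeat (last at 6), move window start to 7
  Position 9 ('f'): window [7,9] length 3
Longest substring with no repeats: "bgafe" with length 5

5


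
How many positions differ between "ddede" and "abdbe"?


Comparing "ddede" and "abdbe" position by position:
  Position 0: 'd' vs 'a' => DIFFER
  Position 1: 'd' vs 'b' => DIFFER
  Position 2: 'e' vs 'd' => DIFFER
  Position 3: 'd' vs 'b' => DIFFER
  Position 4: 'e' vs 'e' => same
Positions that differ: 4

4


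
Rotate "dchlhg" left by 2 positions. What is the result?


Input: "dchlhg", rotate left by 2
First 2 characters: "dc"
Remaining characters: "hlhg"
Concatenate remaining + first: "hlhg" + "dc" = "hlhgdc"

hlhgdc


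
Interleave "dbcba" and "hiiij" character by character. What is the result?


Interleaving "dbcba" and "hiiij":
  Position 0: 'd' from first, 'h' from second => "dh"
  Position 1: 'b' from first, 'i' from second => "bi"
  Position 2: 'c' from first, 'i' from second => "ci"
  Position 3: 'b' from first, 'i' from second => "bi"
  Position 4: 'a' from first, 'j' from second => "aj"
Result: dhbicibiaj

dhbicibiaj


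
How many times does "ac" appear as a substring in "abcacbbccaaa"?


Searching for "ac" in "abcacbbccaaa"
Scanning each position:
  Position 0: "ab" => no
  Position 1: "bc" => no
  Position 2: "ca" => no
  Position 3: "ac" => MATCH
  Position 4: "cb" => no
  Position 5: "bb" => no
  Position 6: "bc" => no
  Position 7: "cc" => no
  Position 8: "ca" => no
  Position 9: "aa" => no
  Position 10: "aa" => no
Total occurrences: 1

1


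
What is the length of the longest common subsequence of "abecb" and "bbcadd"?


LCS of "abecb" and "bbcadd"
DP table:
           b    b    c    a    d    d
      0    0    0    0    0    0    0
  a   0    0    0    0    1    1    1
  b   0    1    1    1    1    1    1
  e   0    1    1    1    1    1    1
  c   0    1    1    2    2    2    2
  b   0    1    2    2    2    2    2
LCS length = dp[5][6] = 2

2


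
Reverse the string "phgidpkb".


Input: phgidpkb
Reading characters right to left:
  Position 7: 'b'
  Position 6: 'k'
  Position 5: 'p'
  Position 4: 'd'
  Position 3: 'i'
  Position 2: 'g'
  Position 1: 'h'
  Position 0: 'p'
Reversed: bkpdighp

bkpdighp


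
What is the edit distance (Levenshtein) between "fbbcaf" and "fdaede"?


Computing edit distance: "fbbcaf" -> "fdaede"
DP table:
           f    d    a    e    d    e
      0    1    2    3    4    5    6
  f   1    0    1    2    3    4    5
  b   2    1    1    2    3    4    5
  b   3    2    2    2    3    4    5
  c   4    3    3    3    3    4    5
  a   5    4    4    3    4    4    5
  f   6    5    5    4    4    5    5
Edit distance = dp[6][6] = 5

5


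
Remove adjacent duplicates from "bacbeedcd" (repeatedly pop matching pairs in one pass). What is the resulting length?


Input: bacbeedcd
Stack-based adjacent duplicate removal:
  Read 'b': push. Stack: b
  Read 'a': push. Stack: ba
  Read 'c': push. Stack: bac
  Read 'b': push. Stack: bacb
  Read 'e': push. Stack: bacbe
  Read 'e': matches stack top 'e' => pop. Stack: bacb
  Read 'd': push. Stack: bacbd
  Read 'c': push. Stack: bacbdc
  Read 'd': push. Stack: bacbdcd
Final stack: "bacbdcd" (length 7)

7


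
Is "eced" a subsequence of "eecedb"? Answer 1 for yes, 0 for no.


Check if "eced" is a subsequence of "eecedb"
Greedy scan:
  Position 0 ('e'): matches sub[0] = 'e'
  Position 1 ('e'): no match needed
  Position 2 ('c'): matches sub[1] = 'c'
  Position 3 ('e'): matches sub[2] = 'e'
  Position 4 ('d'): matches sub[3] = 'd'
  Position 5 ('b'): no match needed
All 4 characters matched => is a subsequence

1


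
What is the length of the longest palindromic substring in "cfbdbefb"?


Input: "cfbdbefb"
Checking substrings for palindromes:
  [2:5] "bdb" (len 3) => palindrome
Longest palindromic substring: "bdb" with length 3

3


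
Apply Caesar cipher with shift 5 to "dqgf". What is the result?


Caesar cipher: shift "dqgf" by 5
  'd' (pos 3) + 5 = pos 8 = 'i'
  'q' (pos 16) + 5 = pos 21 = 'v'
  'g' (pos 6) + 5 = pos 11 = 'l'
  'f' (pos 5) + 5 = pos 10 = 'k'
Result: ivlk

ivlk


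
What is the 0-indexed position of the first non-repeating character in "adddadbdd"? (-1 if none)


Input: adddadbdd
Character frequencies:
  'a': 2
  'b': 1
  'd': 6
Scanning left to right for freq == 1:
  Position 0 ('a'): freq=2, skip
  Position 1 ('d'): freq=6, skip
  Position 2 ('d'): freq=6, skip
  Position 3 ('d'): freq=6, skip
  Position 4 ('a'): freq=2, skip
  Position 5 ('d'): freq=6, skip
  Position 6 ('b'): unique! => answer = 6

6


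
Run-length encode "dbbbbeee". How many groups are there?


Input: dbbbbeee
Scanning for consecutive runs:
  Group 1: 'd' x 1 (positions 0-0)
  Group 2: 'b' x 4 (positions 1-4)
  Group 3: 'e' x 3 (positions 5-7)
Total groups: 3

3


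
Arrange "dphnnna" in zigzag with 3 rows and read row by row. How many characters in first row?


Zigzag "dphnnna" into 3 rows:
Placing characters:
  'd' => row 0
  'p' => row 1
  'h' => row 2
  'n' => row 1
  'n' => row 0
  'n' => row 1
  'a' => row 2
Rows:
  Row 0: "dn"
  Row 1: "pnn"
  Row 2: "ha"
First row length: 2

2


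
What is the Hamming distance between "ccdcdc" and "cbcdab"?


Comparing "ccdcdc" and "cbcdab" position by position:
  Position 0: 'c' vs 'c' => same
  Position 1: 'c' vs 'b' => differ
  Position 2: 'd' vs 'c' => differ
  Position 3: 'c' vs 'd' => differ
  Position 4: 'd' vs 'a' => differ
  Position 5: 'c' vs 'b' => differ
Total differences (Hamming distance): 5

5


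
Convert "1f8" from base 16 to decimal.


Input: "1f8" in base 16
Positional expansion:
  Digit '1' (value 1) x 16^2 = 256
  Digit 'f' (value 15) x 16^1 = 240
  Digit '8' (value 8) x 16^0 = 8
Sum = 504

504


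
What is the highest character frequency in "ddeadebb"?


Input: ddeadebb
Character counts:
  'a': 1
  'b': 2
  'd': 3
  'e': 2
Maximum frequency: 3

3


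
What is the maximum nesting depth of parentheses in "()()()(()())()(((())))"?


Input: "()()()(()())()(((())))"
Tracking depth:
  Position 0 '(': depth becomes 1
  Position 1 ')': depth becomes 0
  Position 2 '(': depth becomes 1
  Position 3 ')': depth becomes 0
  Position 4 '(': depth becomes 1
  Position 5 ')': depth becomes 0
  Position 6 '(': depth becomes 1
  Position 7 '(': depth becomes 2
  Position 8 ')': depth becomes 1
  Position 9 '(': depth becomes 2
  Position 10 ')': depth becomes 1
  Position 11 ')': depth becomes 0
  Position 12 '(': depth becomes 1
  Position 13 ')': depth becomes 0
  Position 14 '(': depth becomes 1
  Position 15 '(': depth becomes 2
  Position 16 '(': depth becomes 3
  Position 17 '(': depth becomes 4
  Position 18 ')': depth becomes 3
  Position 19 ')': depth becomes 2
  Position 20 ')': depth becomes 1
  Position 21 ')': depth becomes 0
Maximum depth reached: 4

4


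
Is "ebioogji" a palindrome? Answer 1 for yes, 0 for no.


Input: ebioogji
Reversed: ijgooibe
  Compare pos 0 ('e') with pos 7 ('i'): MISMATCH
  Compare pos 1 ('b') with pos 6 ('j'): MISMATCH
  Compare pos 2 ('i') with pos 5 ('g'): MISMATCH
  Compare pos 3 ('o') with pos 4 ('o'): match
Result: not a palindrome

0


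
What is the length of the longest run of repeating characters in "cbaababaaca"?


Input: "cbaababaaca"
Scanning for longest run:
  Position 1 ('b'): new char, reset run to 1
  Position 2 ('a'): new char, reset run to 1
  Position 3 ('a'): continues run of 'a', length=2
  Position 4 ('b'): new char, reset run to 1
  Position 5 ('a'): new char, reset run to 1
  Position 6 ('b'): new char, reset run to 1
  Position 7 ('a'): new char, reset run to 1
  Position 8 ('a'): continues run of 'a', length=2
  Position 9 ('c'): new char, reset run to 1
  Position 10 ('a'): new char, reset run to 1
Longest run: 'a' with length 2

2


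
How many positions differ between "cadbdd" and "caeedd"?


Comparing "cadbdd" and "caeedd" position by position:
  Position 0: 'c' vs 'c' => same
  Position 1: 'a' vs 'a' => same
  Position 2: 'd' vs 'e' => DIFFER
  Position 3: 'b' vs 'e' => DIFFER
  Position 4: 'd' vs 'd' => same
  Position 5: 'd' vs 'd' => same
Positions that differ: 2

2


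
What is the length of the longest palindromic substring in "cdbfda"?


Input: "cdbfda"
Checking substrings for palindromes:
  No multi-char palindromic substrings found
Longest palindromic substring: "c" with length 1

1


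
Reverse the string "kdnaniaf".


Input: kdnaniaf
Reading characters right to left:
  Position 7: 'f'
  Position 6: 'a'
  Position 5: 'i'
  Position 4: 'n'
  Position 3: 'a'
  Position 2: 'n'
  Position 1: 'd'
  Position 0: 'k'
Reversed: fainandk

fainandk


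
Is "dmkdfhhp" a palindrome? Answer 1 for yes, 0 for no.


Input: dmkdfhhp
Reversed: phhfdkmd
  Compare pos 0 ('d') with pos 7 ('p'): MISMATCH
  Compare pos 1 ('m') with pos 6 ('h'): MISMATCH
  Compare pos 2 ('k') with pos 5 ('h'): MISMATCH
  Compare pos 3 ('d') with pos 4 ('f'): MISMATCH
Result: not a palindrome

0


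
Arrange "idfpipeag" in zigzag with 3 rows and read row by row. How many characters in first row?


Zigzag "idfpipeag" into 3 rows:
Placing characters:
  'i' => row 0
  'd' => row 1
  'f' => row 2
  'p' => row 1
  'i' => row 0
  'p' => row 1
  'e' => row 2
  'a' => row 1
  'g' => row 0
Rows:
  Row 0: "iig"
  Row 1: "dppa"
  Row 2: "fe"
First row length: 3

3


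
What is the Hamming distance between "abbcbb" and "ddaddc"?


Comparing "abbcbb" and "ddaddc" position by position:
  Position 0: 'a' vs 'd' => differ
  Position 1: 'b' vs 'd' => differ
  Position 2: 'b' vs 'a' => differ
  Position 3: 'c' vs 'd' => differ
  Position 4: 'b' vs 'd' => differ
  Position 5: 'b' vs 'c' => differ
Total differences (Hamming distance): 6

6


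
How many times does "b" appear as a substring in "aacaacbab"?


Searching for "b" in "aacaacbab"
Scanning each position:
  Position 0: "a" => no
  Position 1: "a" => no
  Position 2: "c" => no
  Position 3: "a" => no
  Position 4: "a" => no
  Position 5: "c" => no
  Position 6: "b" => MATCH
  Position 7: "a" => no
  Position 8: "b" => MATCH
Total occurrences: 2

2


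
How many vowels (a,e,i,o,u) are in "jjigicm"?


Input: jjigicm
Checking each character:
  'j' at position 0: consonant
  'j' at position 1: consonant
  'i' at position 2: vowel (running total: 1)
  'g' at position 3: consonant
  'i' at position 4: vowel (running total: 2)
  'c' at position 5: consonant
  'm' at position 6: consonant
Total vowels: 2

2


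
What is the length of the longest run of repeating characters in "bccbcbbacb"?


Input: "bccbcbbacb"
Scanning for longest run:
  Position 1 ('c'): new char, reset run to 1
  Position 2 ('c'): continues run of 'c', length=2
  Position 3 ('b'): new char, reset run to 1
  Position 4 ('c'): new char, reset run to 1
  Position 5 ('b'): new char, reset run to 1
  Position 6 ('b'): continues run of 'b', length=2
  Position 7 ('a'): new char, reset run to 1
  Position 8 ('c'): new char, reset run to 1
  Position 9 ('b'): new char, reset run to 1
Longest run: 'c' with length 2

2


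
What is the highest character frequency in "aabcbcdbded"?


Input: aabcbcdbded
Character counts:
  'a': 2
  'b': 3
  'c': 2
  'd': 3
  'e': 1
Maximum frequency: 3

3


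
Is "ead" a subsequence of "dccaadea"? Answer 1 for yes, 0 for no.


Check if "ead" is a subsequence of "dccaadea"
Greedy scan:
  Position 0 ('d'): no match needed
  Position 1 ('c'): no match needed
  Position 2 ('c'): no match needed
  Position 3 ('a'): no match needed
  Position 4 ('a'): no match needed
  Position 5 ('d'): no match needed
  Position 6 ('e'): matches sub[0] = 'e'
  Position 7 ('a'): matches sub[1] = 'a'
Only matched 2/3 characters => not a subsequence

0


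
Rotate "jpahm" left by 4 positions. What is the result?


Input: "jpahm", rotate left by 4
First 4 characters: "jpah"
Remaining characters: "m"
Concatenate remaining + first: "m" + "jpah" = "mjpah"

mjpah


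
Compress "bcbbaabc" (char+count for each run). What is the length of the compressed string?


Input: bcbbaabc
Runs:
  'b' x 1 => "b1"
  'c' x 1 => "c1"
  'b' x 2 => "b2"
  'a' x 2 => "a2"
  'b' x 1 => "b1"
  'c' x 1 => "c1"
Compressed: "b1c1b2a2b1c1"
Compressed length: 12

12


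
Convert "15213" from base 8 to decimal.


Input: "15213" in base 8
Positional expansion:
  Digit '1' (value 1) x 8^4 = 4096
  Digit '5' (value 5) x 8^3 = 2560
  Digit '2' (value 2) x 8^2 = 128
  Digit '1' (value 1) x 8^1 = 8
  Digit '3' (value 3) x 8^0 = 3
Sum = 6795

6795


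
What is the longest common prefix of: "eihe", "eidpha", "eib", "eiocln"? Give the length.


Words: eihe, eidpha, eib, eiocln
  Position 0: all 'e' => match
  Position 1: all 'i' => match
  Position 2: ('h', 'd', 'b', 'o') => mismatch, stop
LCP = "ei" (length 2)

2


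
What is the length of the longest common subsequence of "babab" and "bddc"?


LCS of "babab" and "bddc"
DP table:
           b    d    d    c
      0    0    0    0    0
  b   0    1    1    1    1
  a   0    1    1    1    1
  b   0    1    1    1    1
  a   0    1    1    1    1
  b   0    1    1    1    1
LCS length = dp[5][4] = 1

1


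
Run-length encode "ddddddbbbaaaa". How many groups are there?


Input: ddddddbbbaaaa
Scanning for consecutive runs:
  Group 1: 'd' x 6 (positions 0-5)
  Group 2: 'b' x 3 (positions 6-8)
  Group 3: 'a' x 4 (positions 9-12)
Total groups: 3

3


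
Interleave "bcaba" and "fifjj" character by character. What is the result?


Interleaving "bcaba" and "fifjj":
  Position 0: 'b' from first, 'f' from second => "bf"
  Position 1: 'c' from first, 'i' from second => "ci"
  Position 2: 'a' from first, 'f' from second => "af"
  Position 3: 'b' from first, 'j' from second => "bj"
  Position 4: 'a' from first, 'j' from second => "aj"
Result: bfciafbjaj

bfciafbjaj


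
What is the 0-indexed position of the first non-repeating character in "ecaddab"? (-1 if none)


Input: ecaddab
Character frequencies:
  'a': 2
  'b': 1
  'c': 1
  'd': 2
  'e': 1
Scanning left to right for freq == 1:
  Position 0 ('e'): unique! => answer = 0

0


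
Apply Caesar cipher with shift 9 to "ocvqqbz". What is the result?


Caesar cipher: shift "ocvqqbz" by 9
  'o' (pos 14) + 9 = pos 23 = 'x'
  'c' (pos 2) + 9 = pos 11 = 'l'
  'v' (pos 21) + 9 = pos 4 = 'e'
  'q' (pos 16) + 9 = pos 25 = 'z'
  'q' (pos 16) + 9 = pos 25 = 'z'
  'b' (pos 1) + 9 = pos 10 = 'k'
  'z' (pos 25) + 9 = pos 8 = 'i'
Result: xlezzki

xlezzki


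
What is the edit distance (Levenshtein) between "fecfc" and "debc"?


Computing edit distance: "fecfc" -> "debc"
DP table:
           d    e    b    c
      0    1    2    3    4
  f   1    1    2    3    4
  e   2    2    1    2    3
  c   3    3    2    2    2
  f   4    4    3    3    3
  c   5    5    4    4    3
Edit distance = dp[5][4] = 3

3


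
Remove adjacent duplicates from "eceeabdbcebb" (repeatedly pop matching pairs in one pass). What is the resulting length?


Input: eceeabdbcebb
Stack-based adjacent duplicate removal:
  Read 'e': push. Stack: e
  Read 'c': push. Stack: ec
  Read 'e': push. Stack: ece
  Read 'e': matches stack top 'e' => pop. Stack: ec
  Read 'a': push. Stack: eca
  Read 'b': push. Stack: ecab
  Read 'd': push. Stack: ecabd
  Read 'b': push. Stack: ecabdb
  Read 'c': push. Stack: ecabdbc
  Read 'e': push. Stack: ecabdbce
  Read 'b': push. Stack: ecabdbceb
  Read 'b': matches stack top 'b' => pop. Stack: ecabdbce
Final stack: "ecabdbce" (length 8)

8


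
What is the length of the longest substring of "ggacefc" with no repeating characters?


Input: "ggacefc"
Sliding window (track last position of each char):
  Position 0 ('g'): window [0,0] length 1 -- new best
  Position 1 ('g'): repeat (last at 0), move window start to 1
  Position 1 ('g'): window [1,1] length 1
  Position 2 ('a'): window [1,2] length 2 -- new best
  Position 3 ('c'): window [1,3] length 3 -- new best
  Position 4 ('e'): window [1,4] length 4 -- new best
  Position 5 ('f'): window [1,5] length 5 -- new best
  Position 6 ('c'): repeat (last at 3), move window start to 4
  Position 6 ('c'): window [4,6] length 3
Longest substring with no repeats: "gacef" with length 5

5


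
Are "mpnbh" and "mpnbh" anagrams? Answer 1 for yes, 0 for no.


Strings: "mpnbh", "mpnbh"
Sorted first:  bhmnp
Sorted second: bhmnp
Sorted forms match => anagrams

1


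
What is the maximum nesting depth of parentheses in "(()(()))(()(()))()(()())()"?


Input: "(()(()))(()(()))()(()())()"
Tracking depth:
  Position 0 '(': depth becomes 1
  Position 1 '(': depth becomes 2
  Position 2 ')': depth becomes 1
  Position 3 '(': depth becomes 2
  Position 4 '(': depth becomes 3
  Position 5 ')': depth becomes 2
  Position 6 ')': depth becomes 1
  Position 7 ')': depth becomes 0
  Position 8 '(': depth becomes 1
  Position 9 '(': depth becomes 2
  Position 10 ')': depth becomes 1
  Position 11 '(': depth becomes 2
  Position 12 '(': depth becomes 3
  Position 13 ')': depth becomes 2
  Position 14 ')': depth becomes 1
  Position 15 ')': depth becomes 0
  Position 16 '(': depth becomes 1
  Position 17 ')': depth becomes 0
  Position 18 '(': depth becomes 1
  Position 19 '(': depth becomes 2
  Position 20 ')': depth becomes 1
  Position 21 '(': depth becomes 2
  Position 22 ')': depth becomes 1
  Position 23 ')': depth becomes 0
  Position 24 '(': depth becomes 1
  Position 25 ')': depth becomes 0
Maximum depth reached: 3

3


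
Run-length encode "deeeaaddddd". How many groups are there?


Input: deeeaaddddd
Scanning for consecutive runs:
  Group 1: 'd' x 1 (positions 0-0)
  Group 2: 'e' x 3 (positions 1-3)
  Group 3: 'a' x 2 (positions 4-5)
  Group 4: 'd' x 5 (positions 6-10)
Total groups: 4

4


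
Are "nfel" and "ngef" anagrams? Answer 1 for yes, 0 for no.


Strings: "nfel", "ngef"
Sorted first:  efln
Sorted second: efgn
Differ at position 2: 'l' vs 'g' => not anagrams

0


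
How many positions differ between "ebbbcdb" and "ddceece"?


Comparing "ebbbcdb" and "ddceece" position by position:
  Position 0: 'e' vs 'd' => DIFFER
  Position 1: 'b' vs 'd' => DIFFER
  Position 2: 'b' vs 'c' => DIFFER
  Position 3: 'b' vs 'e' => DIFFER
  Position 4: 'c' vs 'e' => DIFFER
  Position 5: 'd' vs 'c' => DIFFER
  Position 6: 'b' vs 'e' => DIFFER
Positions that differ: 7

7


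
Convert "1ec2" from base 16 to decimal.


Input: "1ec2" in base 16
Positional expansion:
  Digit '1' (value 1) x 16^3 = 4096
  Digit 'e' (value 14) x 16^2 = 3584
  Digit 'c' (value 12) x 16^1 = 192
  Digit '2' (value 2) x 16^0 = 2
Sum = 7874

7874


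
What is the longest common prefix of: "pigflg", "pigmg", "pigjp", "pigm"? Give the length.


Words: pigflg, pigmg, pigjp, pigm
  Position 0: all 'p' => match
  Position 1: all 'i' => match
  Position 2: all 'g' => match
  Position 3: ('f', 'm', 'j', 'm') => mismatch, stop
LCP = "pig" (length 3)

3


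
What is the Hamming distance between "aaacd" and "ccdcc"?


Comparing "aaacd" and "ccdcc" position by position:
  Position 0: 'a' vs 'c' => differ
  Position 1: 'a' vs 'c' => differ
  Position 2: 'a' vs 'd' => differ
  Position 3: 'c' vs 'c' => same
  Position 4: 'd' vs 'c' => differ
Total differences (Hamming distance): 4

4


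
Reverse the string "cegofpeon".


Input: cegofpeon
Reading characters right to left:
  Position 8: 'n'
  Position 7: 'o'
  Position 6: 'e'
  Position 5: 'p'
  Position 4: 'f'
  Position 3: 'o'
  Position 2: 'g'
  Position 1: 'e'
  Position 0: 'c'
Reversed: noepfogec

noepfogec


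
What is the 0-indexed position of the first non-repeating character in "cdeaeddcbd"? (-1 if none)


Input: cdeaeddcbd
Character frequencies:
  'a': 1
  'b': 1
  'c': 2
  'd': 4
  'e': 2
Scanning left to right for freq == 1:
  Position 0 ('c'): freq=2, skip
  Position 1 ('d'): freq=4, skip
  Position 2 ('e'): freq=2, skip
  Position 3 ('a'): unique! => answer = 3

3


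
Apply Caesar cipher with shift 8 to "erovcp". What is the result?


Caesar cipher: shift "erovcp" by 8
  'e' (pos 4) + 8 = pos 12 = 'm'
  'r' (pos 17) + 8 = pos 25 = 'z'
  'o' (pos 14) + 8 = pos 22 = 'w'
  'v' (pos 21) + 8 = pos 3 = 'd'
  'c' (pos 2) + 8 = pos 10 = 'k'
  'p' (pos 15) + 8 = pos 23 = 'x'
Result: mzwdkx

mzwdkx


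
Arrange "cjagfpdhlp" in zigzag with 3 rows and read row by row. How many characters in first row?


Zigzag "cjagfpdhlp" into 3 rows:
Placing characters:
  'c' => row 0
  'j' => row 1
  'a' => row 2
  'g' => row 1
  'f' => row 0
  'p' => row 1
  'd' => row 2
  'h' => row 1
  'l' => row 0
  'p' => row 1
Rows:
  Row 0: "cfl"
  Row 1: "jgphp"
  Row 2: "ad"
First row length: 3

3


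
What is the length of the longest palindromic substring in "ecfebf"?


Input: "ecfebf"
Checking substrings for palindromes:
  No multi-char palindromic substrings found
Longest palindromic substring: "e" with length 1

1


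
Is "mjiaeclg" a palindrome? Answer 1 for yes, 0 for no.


Input: mjiaeclg
Reversed: glceaijm
  Compare pos 0 ('m') with pos 7 ('g'): MISMATCH
  Compare pos 1 ('j') with pos 6 ('l'): MISMATCH
  Compare pos 2 ('i') with pos 5 ('c'): MISMATCH
  Compare pos 3 ('a') with pos 4 ('e'): MISMATCH
Result: not a palindrome

0


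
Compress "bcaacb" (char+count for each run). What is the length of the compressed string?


Input: bcaacb
Runs:
  'b' x 1 => "b1"
  'c' x 1 => "c1"
  'a' x 2 => "a2"
  'c' x 1 => "c1"
  'b' x 1 => "b1"
Compressed: "b1c1a2c1b1"
Compressed length: 10

10


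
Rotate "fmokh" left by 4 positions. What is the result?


Input: "fmokh", rotate left by 4
First 4 characters: "fmok"
Remaining characters: "h"
Concatenate remaining + first: "h" + "fmok" = "hfmok"

hfmok


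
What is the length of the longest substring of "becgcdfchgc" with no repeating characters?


Input: "becgcdfchgc"
Sliding window (track last position of each char):
  Position 0 ('b'): window [0,0] length 1 -- new best
  Position 1 ('e'): window [0,1] length 2 -- new best
  Position 2 ('c'): window [0,2] length 3 -- new best
  Position 3 ('g'): window [0,3] length 4 -- new best
  Position 4 ('c'): repeat (last at 2), move window start to 3
  Position 4 ('c'): window [3,4] length 2
  Position 5 ('d'): window [3,5] length 3
  Position 6 ('f'): window [3,6] length 4
  Position 7 ('c'): repeat (last at 4), move window start to 5
  Position 7 ('c'): window [5,7] length 3
  Position 8 ('h'): window [5,8] length 4
  Position 9 ('g'): window [5,9] length 5 -- new best
  Position 10 ('c'): repeat (last at 7), move window start to 8
  Position 10 ('c'): window [8,10] length 3
Longest substring with no repeats: "dfchg" with length 5

5


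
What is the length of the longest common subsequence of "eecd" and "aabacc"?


LCS of "eecd" and "aabacc"
DP table:
           a    a    b    a    c    c
      0    0    0    0    0    0    0
  e   0    0    0    0    0    0    0
  e   0    0    0    0    0    0    0
  c   0    0    0    0    0    1    1
  d   0    0    0    0    0    1    1
LCS length = dp[4][6] = 1

1


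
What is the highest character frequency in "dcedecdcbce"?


Input: dcedecdcbce
Character counts:
  'b': 1
  'c': 4
  'd': 3
  'e': 3
Maximum frequency: 4

4


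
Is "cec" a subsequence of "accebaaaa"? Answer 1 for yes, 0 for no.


Check if "cec" is a subsequence of "accebaaaa"
Greedy scan:
  Position 0 ('a'): no match needed
  Position 1 ('c'): matches sub[0] = 'c'
  Position 2 ('c'): no match needed
  Position 3 ('e'): matches sub[1] = 'e'
  Position 4 ('b'): no match needed
  Position 5 ('a'): no match needed
  Position 6 ('a'): no match needed
  Position 7 ('a'): no match needed
  Position 8 ('a'): no match needed
Only matched 2/3 characters => not a subsequence

0


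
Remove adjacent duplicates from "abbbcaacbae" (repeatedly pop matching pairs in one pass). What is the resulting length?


Input: abbbcaacbae
Stack-based adjacent duplicate removal:
  Read 'a': push. Stack: a
  Read 'b': push. Stack: ab
  Read 'b': matches stack top 'b' => pop. Stack: a
  Read 'b': push. Stack: ab
  Read 'c': push. Stack: abc
  Read 'a': push. Stack: abca
  Read 'a': matches stack top 'a' => pop. Stack: abc
  Read 'c': matches stack top 'c' => pop. Stack: ab
  Read 'b': matches stack top 'b' => pop. Stack: a
  Read 'a': matches stack top 'a' => pop. Stack: (empty)
  Read 'e': push. Stack: e
Final stack: "e" (length 1)

1


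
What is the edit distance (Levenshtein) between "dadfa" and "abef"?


Computing edit distance: "dadfa" -> "abef"
DP table:
           a    b    e    f
      0    1    2    3    4
  d   1    1    2    3    4
  a   2    1    2    3    4
  d   3    2    2    3    4
  f   4    3    3    3    3
  a   5    4    4    4    4
Edit distance = dp[5][4] = 4

4


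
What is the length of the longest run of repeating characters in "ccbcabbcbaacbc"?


Input: "ccbcabbcbaacbc"
Scanning for longest run:
  Position 1 ('c'): continues run of 'c', length=2
  Position 2 ('b'): new char, reset run to 1
  Position 3 ('c'): new char, reset run to 1
  Position 4 ('a'): new char, reset run to 1
  Position 5 ('b'): new char, reset run to 1
  Position 6 ('b'): continues run of 'b', length=2
  Position 7 ('c'): new char, reset run to 1
  Position 8 ('b'): new char, reset run to 1
  Position 9 ('a'): new char, reset run to 1
  Position 10 ('a'): continues run of 'a', length=2
  Position 11 ('c'): new char, reset run to 1
  Position 12 ('b'): new char, reset run to 1
  Position 13 ('c'): new char, reset run to 1
Longest run: 'c' with length 2

2


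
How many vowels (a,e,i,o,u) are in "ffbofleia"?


Input: ffbofleia
Checking each character:
  'f' at position 0: consonant
  'f' at position 1: consonant
  'b' at position 2: consonant
  'o' at position 3: vowel (running total: 1)
  'f' at position 4: consonant
  'l' at position 5: consonant
  'e' at position 6: vowel (running total: 2)
  'i' at position 7: vowel (running total: 3)
  'a' at position 8: vowel (running total: 4)
Total vowels: 4

4


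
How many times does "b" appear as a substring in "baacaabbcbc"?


Searching for "b" in "baacaabbcbc"
Scanning each position:
  Position 0: "b" => MATCH
  Position 1: "a" => no
  Position 2: "a" => no
  Position 3: "c" => no
  Position 4: "a" => no
  Position 5: "a" => no
  Position 6: "b" => MATCH
  Position 7: "b" => MATCH
  Position 8: "c" => no
  Position 9: "b" => MATCH
  Position 10: "c" => no
Total occurrences: 4

4


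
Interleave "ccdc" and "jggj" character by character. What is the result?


Interleaving "ccdc" and "jggj":
  Position 0: 'c' from first, 'j' from second => "cj"
  Position 1: 'c' from first, 'g' from second => "cg"
  Position 2: 'd' from first, 'g' from second => "dg"
  Position 3: 'c' from first, 'j' from second => "cj"
Result: cjcgdgcj

cjcgdgcj


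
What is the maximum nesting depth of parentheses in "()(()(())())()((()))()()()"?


Input: "()(()(())())()((()))()()()"
Tracking depth:
  Position 0 '(': depth becomes 1
  Position 1 ')': depth becomes 0
  Position 2 '(': depth becomes 1
  Position 3 '(': depth becomes 2
  Position 4 ')': depth becomes 1
  Position 5 '(': depth becomes 2
  Position 6 '(': depth becomes 3
  Position 7 ')': depth becomes 2
  Position 8 ')': depth becomes 1
  Position 9 '(': depth becomes 2
  Position 10 ')': depth becomes 1
  Position 11 ')': depth becomes 0
  Position 12 '(': depth becomes 1
  Position 13 ')': depth becomes 0
  Position 14 '(': depth becomes 1
  Position 15 '(': depth becomes 2
  Position 16 '(': depth becomes 3
  Position 17 ')': depth becomes 2
  Position 18 ')': depth becomes 1
  Position 19 ')': depth becomes 0
  Position 20 '(': depth becomes 1
  Position 21 ')': depth becomes 0
  Position 22 '(': depth becomes 1
  Position 23 ')': depth becomes 0
  Position 24 '(': depth becomes 1
  Position 25 ')': depth becomes 0
Maximum depth reached: 3

3


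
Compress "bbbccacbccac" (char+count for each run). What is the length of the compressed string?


Input: bbbccacbccac
Runs:
  'b' x 3 => "b3"
  'c' x 2 => "c2"
  'a' x 1 => "a1"
  'c' x 1 => "c1"
  'b' x 1 => "b1"
  'c' x 2 => "c2"
  'a' x 1 => "a1"
  'c' x 1 => "c1"
Compressed: "b3c2a1c1b1c2a1c1"
Compressed length: 16

16


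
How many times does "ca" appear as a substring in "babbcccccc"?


Searching for "ca" in "babbcccccc"
Scanning each position:
  Position 0: "ba" => no
  Position 1: "ab" => no
  Position 2: "bb" => no
  Position 3: "bc" => no
  Position 4: "cc" => no
  Position 5: "cc" => no
  Position 6: "cc" => no
  Position 7: "cc" => no
  Position 8: "cc" => no
Total occurrences: 0

0


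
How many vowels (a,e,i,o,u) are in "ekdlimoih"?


Input: ekdlimoih
Checking each character:
  'e' at position 0: vowel (running total: 1)
  'k' at position 1: consonant
  'd' at position 2: consonant
  'l' at position 3: consonant
  'i' at position 4: vowel (running total: 2)
  'm' at position 5: consonant
  'o' at position 6: vowel (running total: 3)
  'i' at position 7: vowel (running total: 4)
  'h' at position 8: consonant
Total vowels: 4

4


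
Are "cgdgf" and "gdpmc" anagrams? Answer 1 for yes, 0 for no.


Strings: "cgdgf", "gdpmc"
Sorted first:  cdfgg
Sorted second: cdgmp
Differ at position 2: 'f' vs 'g' => not anagrams

0


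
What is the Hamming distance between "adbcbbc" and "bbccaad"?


Comparing "adbcbbc" and "bbccaad" position by position:
  Position 0: 'a' vs 'b' => differ
  Position 1: 'd' vs 'b' => differ
  Position 2: 'b' vs 'c' => differ
  Position 3: 'c' vs 'c' => same
  Position 4: 'b' vs 'a' => differ
  Position 5: 'b' vs 'a' => differ
  Position 6: 'c' vs 'd' => differ
Total differences (Hamming distance): 6

6


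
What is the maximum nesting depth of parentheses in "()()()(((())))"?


Input: "()()()(((())))"
Tracking depth:
  Position 0 '(': depth becomes 1
  Position 1 ')': depth becomes 0
  Position 2 '(': depth becomes 1
  Position 3 ')': depth becomes 0
  Position 4 '(': depth becomes 1
  Position 5 ')': depth becomes 0
  Position 6 '(': depth becomes 1
  Position 7 '(': depth becomes 2
  Position 8 '(': depth becomes 3
  Position 9 '(': depth becomes 4
  Position 10 ')': depth becomes 3
  Position 11 ')': depth becomes 2
  Position 12 ')': depth becomes 1
  Position 13 ')': depth becomes 0
Maximum depth reached: 4

4


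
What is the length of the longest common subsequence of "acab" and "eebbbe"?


LCS of "acab" and "eebbbe"
DP table:
           e    e    b    b    b    e
      0    0    0    0    0    0    0
  a   0    0    0    0    0    0    0
  c   0    0    0    0    0    0    0
  a   0    0    0    0    0    0    0
  b   0    0    0    1    1    1    1
LCS length = dp[4][6] = 1

1


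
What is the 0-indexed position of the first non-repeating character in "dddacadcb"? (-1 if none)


Input: dddacadcb
Character frequencies:
  'a': 2
  'b': 1
  'c': 2
  'd': 4
Scanning left to right for freq == 1:
  Position 0 ('d'): freq=4, skip
  Position 1 ('d'): freq=4, skip
  Position 2 ('d'): freq=4, skip
  Position 3 ('a'): freq=2, skip
  Position 4 ('c'): freq=2, skip
  Position 5 ('a'): freq=2, skip
  Position 6 ('d'): freq=4, skip
  Position 7 ('c'): freq=2, skip
  Position 8 ('b'): unique! => answer = 8

8
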